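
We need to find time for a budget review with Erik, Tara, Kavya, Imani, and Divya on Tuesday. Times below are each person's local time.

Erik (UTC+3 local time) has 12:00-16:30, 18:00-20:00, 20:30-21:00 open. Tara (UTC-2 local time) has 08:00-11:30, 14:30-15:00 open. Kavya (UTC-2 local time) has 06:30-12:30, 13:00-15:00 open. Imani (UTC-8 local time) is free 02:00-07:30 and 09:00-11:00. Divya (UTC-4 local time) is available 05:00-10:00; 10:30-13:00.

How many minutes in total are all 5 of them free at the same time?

210

Erik in UTC: 09:00-13:30, 15:00-17:00, 17:30-18:00 (subtract 3h to convert from UTC+3).
Tara in UTC: 10:00-13:30, 16:30-17:00 (add 2h to convert from UTC-2).
Kavya in UTC: 08:30-14:30, 15:00-17:00 (add 2h to convert from UTC-2).
Imani in UTC: 10:00-15:30, 17:00-19:00 (add 8h to convert from UTC-8).
Divya in UTC: 09:00-14:00, 14:30-17:00 (add 4h to convert from UTC-4).
Erik ∩ Tara: 10:00-13:30, 16:30-17:00.
Erik ∩ Tara ∩ Kavya: 10:00-13:30, 16:30-17:00.
Erik ∩ Tara ∩ Kavya ∩ Imani: 10:00-13:30.
Erik ∩ Tara ∩ Kavya ∩ Imani ∩ Divya: 10:00-13:30.
That's a single block of 210 minutes.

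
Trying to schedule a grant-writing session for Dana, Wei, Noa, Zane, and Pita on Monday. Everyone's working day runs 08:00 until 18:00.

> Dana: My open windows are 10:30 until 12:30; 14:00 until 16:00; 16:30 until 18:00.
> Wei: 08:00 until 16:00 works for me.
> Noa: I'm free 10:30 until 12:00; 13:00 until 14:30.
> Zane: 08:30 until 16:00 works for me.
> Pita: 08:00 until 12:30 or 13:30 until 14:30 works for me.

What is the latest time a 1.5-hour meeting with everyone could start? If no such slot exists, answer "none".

Dana ∩ Wei: 10:30-12:30, 14:00-16:00.
Dana ∩ Wei ∩ Noa: 10:30-12:00, 14:00-14:30.
Dana ∩ Wei ∩ Noa ∩ Zane: 10:30-12:00, 14:00-14:30.
Dana ∩ Wei ∩ Noa ∩ Zane ∩ Pita: 10:30-12:00, 14:00-14:30.
The last common window of at least 90 minutes is 10:30-12:00; a 90-minute meeting can start as late as 10:30 and still end by 12:00.

10:30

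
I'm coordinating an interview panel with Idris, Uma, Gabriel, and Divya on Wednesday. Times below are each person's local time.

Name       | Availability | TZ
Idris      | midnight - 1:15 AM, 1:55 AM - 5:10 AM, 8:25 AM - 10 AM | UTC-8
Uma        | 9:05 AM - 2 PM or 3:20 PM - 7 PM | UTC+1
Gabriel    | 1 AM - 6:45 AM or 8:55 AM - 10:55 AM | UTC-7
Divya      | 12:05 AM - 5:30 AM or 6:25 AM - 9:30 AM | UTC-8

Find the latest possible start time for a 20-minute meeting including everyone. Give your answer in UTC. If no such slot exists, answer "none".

Idris in UTC: 08:00-09:15, 09:55-13:10, 16:25-18:00 (add 8h to convert from UTC-8).
Uma in UTC: 08:05-13:00, 14:20-18:00 (subtract 1h to convert from UTC+1).
Gabriel in UTC: 08:00-13:45, 15:55-17:55 (add 7h to convert from UTC-7).
Divya in UTC: 08:05-13:30, 14:25-17:30 (add 8h to convert from UTC-8).
Idris ∩ Uma: 08:05-09:15, 09:55-13:00, 16:25-18:00.
Idris ∩ Uma ∩ Gabriel: 08:05-09:15, 09:55-13:00, 16:25-17:55.
Idris ∩ Uma ∩ Gabriel ∩ Divya: 08:05-09:15, 09:55-13:00, 16:25-17:30.
The last common window of at least 20 minutes is 16:25-17:30; a 20-minute meeting can start as late as 17:10 and still end by 17:30.

17:10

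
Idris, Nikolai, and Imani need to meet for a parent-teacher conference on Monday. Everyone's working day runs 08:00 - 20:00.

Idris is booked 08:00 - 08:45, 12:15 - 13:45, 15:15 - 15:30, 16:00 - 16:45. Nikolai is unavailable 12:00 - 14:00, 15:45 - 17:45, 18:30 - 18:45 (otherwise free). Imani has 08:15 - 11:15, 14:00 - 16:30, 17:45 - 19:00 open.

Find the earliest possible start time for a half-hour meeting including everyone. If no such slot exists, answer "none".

08:45

Idris free: 08:45-12:15, 13:45-15:15, 15:30-16:00, 16:45-20:00 (invert busy blocks within the working day).
Nikolai free: 08:00-12:00, 14:00-15:45, 17:45-18:30, 18:45-20:00 (invert busy blocks within the working day).
Imani free: 08:15-11:15, 14:00-16:30, 17:45-19:00.
Idris ∩ Nikolai: 08:45-12:00, 14:00-15:15, 15:30-15:45, 17:45-18:30, 18:45-20:00.
Idris ∩ Nikolai ∩ Imani: 08:45-11:15, 14:00-15:15, 15:30-15:45, 17:45-18:30, 18:45-19:00.
So the common availability across everyone is 08:45-11:15, 14:00-15:15, 15:30-15:45, 17:45-18:30, 18:45-19:00.
The first common window of at least 30 minutes is 08:45-11:15, so the earliest start is 08:45.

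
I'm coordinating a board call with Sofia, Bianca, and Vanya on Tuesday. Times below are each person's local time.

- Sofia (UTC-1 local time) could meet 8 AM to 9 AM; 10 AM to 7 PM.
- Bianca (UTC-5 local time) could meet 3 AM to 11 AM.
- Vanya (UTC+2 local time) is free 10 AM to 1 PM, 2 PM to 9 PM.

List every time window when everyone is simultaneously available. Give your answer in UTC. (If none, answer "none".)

Sofia in UTC: 09:00-10:00, 11:00-20:00 (add 1h to convert from UTC-1).
Bianca in UTC: 08:00-16:00 (add 5h to convert from UTC-5).
Vanya in UTC: 08:00-11:00, 12:00-19:00 (subtract 2h to convert from UTC+2).
Sofia ∩ Bianca: 09:00-10:00, 11:00-16:00.
Sofia ∩ Bianca ∩ Vanya: 09:00-10:00, 12:00-16:00.

09:00-10:00, 12:00-16:00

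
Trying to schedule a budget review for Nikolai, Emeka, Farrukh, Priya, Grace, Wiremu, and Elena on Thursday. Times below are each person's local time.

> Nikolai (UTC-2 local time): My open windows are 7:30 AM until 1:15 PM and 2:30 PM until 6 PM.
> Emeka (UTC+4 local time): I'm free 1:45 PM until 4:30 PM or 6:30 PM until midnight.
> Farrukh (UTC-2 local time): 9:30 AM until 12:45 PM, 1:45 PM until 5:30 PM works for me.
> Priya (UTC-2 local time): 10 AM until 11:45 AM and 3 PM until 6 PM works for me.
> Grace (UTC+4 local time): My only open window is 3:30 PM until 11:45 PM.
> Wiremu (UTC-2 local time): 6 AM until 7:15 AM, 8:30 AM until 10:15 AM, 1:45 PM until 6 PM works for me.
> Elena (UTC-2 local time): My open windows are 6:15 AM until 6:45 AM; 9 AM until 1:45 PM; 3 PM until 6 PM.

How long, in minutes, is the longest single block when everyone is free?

Nikolai in UTC: 09:30-15:15, 16:30-20:00 (add 2h to convert from UTC-2).
Emeka in UTC: 09:45-12:30, 14:30-20:00 (subtract 4h to convert from UTC+4).
Farrukh in UTC: 11:30-14:45, 15:45-19:30 (add 2h to convert from UTC-2).
Priya in UTC: 12:00-13:45, 17:00-20:00 (add 2h to convert from UTC-2).
Grace in UTC: 11:30-19:45 (subtract 4h to convert from UTC+4).
Wiremu in UTC: 08:00-09:15, 10:30-12:15, 15:45-20:00 (add 2h to convert from UTC-2).
Elena in UTC: 08:15-08:45, 11:00-15:45, 17:00-20:00 (add 2h to convert from UTC-2).
Nikolai ∩ Emeka: 09:45-12:30, 14:30-15:15, 16:30-20:00.
Nikolai ∩ Emeka ∩ Farrukh: 11:30-12:30, 14:30-14:45, 16:30-19:30.
Nikolai ∩ Emeka ∩ Farrukh ∩ Priya: 12:00-12:30, 17:00-19:30.
Nikolai ∩ Emeka ∩ Farrukh ∩ Priya ∩ Grace: 12:00-12:30, 17:00-19:30.
Nikolai ∩ Emeka ∩ Farrukh ∩ Priya ∩ Grace ∩ Wiremu: 12:00-12:15, 17:00-19:30.
Nikolai ∩ Emeka ∩ Farrukh ∩ Priya ∩ Grace ∩ Wiremu ∩ Elena: 12:00-12:15, 17:00-19:30.
The longest is 17:00-19:30 at 150 minutes.

150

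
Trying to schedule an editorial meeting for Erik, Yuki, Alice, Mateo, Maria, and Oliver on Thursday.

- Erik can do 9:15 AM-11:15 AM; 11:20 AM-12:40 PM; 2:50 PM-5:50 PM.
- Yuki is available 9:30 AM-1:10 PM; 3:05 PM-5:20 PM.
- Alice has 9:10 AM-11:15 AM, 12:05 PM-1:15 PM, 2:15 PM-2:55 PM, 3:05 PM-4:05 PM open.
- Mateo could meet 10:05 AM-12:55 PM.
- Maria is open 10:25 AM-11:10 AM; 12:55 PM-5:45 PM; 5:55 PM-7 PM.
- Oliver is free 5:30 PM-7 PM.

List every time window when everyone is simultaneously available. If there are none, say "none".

Erik ∩ Yuki: 09:30-11:15, 11:20-12:40, 15:05-17:20.
Erik ∩ Yuki ∩ Alice: 09:30-11:15, 12:05-12:40, 15:05-16:05.
Erik ∩ Yuki ∩ Alice ∩ Mateo: 10:05-11:15, 12:05-12:40.
Erik ∩ Yuki ∩ Alice ∩ Mateo ∩ Maria: 10:25-11:10.
Erik ∩ Yuki ∩ Alice ∩ Mateo ∩ Maria ∩ Oliver: ∅.
There is no time when everyone is free.

none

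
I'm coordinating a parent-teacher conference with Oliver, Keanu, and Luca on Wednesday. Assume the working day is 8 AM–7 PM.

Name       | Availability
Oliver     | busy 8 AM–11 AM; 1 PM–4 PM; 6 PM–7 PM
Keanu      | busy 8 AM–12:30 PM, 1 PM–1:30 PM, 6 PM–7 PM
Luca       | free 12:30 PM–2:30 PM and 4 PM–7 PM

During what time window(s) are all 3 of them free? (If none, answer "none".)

12:30-13:00, 16:00-18:00

Oliver free: 11:00-13:00, 16:00-18:00 (invert busy blocks within the working day).
Keanu free: 12:30-13:00, 13:30-18:00 (invert busy blocks within the working day).
Luca free: 12:30-14:30, 16:00-19:00.
Oliver ∩ Keanu: 12:30-13:00, 16:00-18:00.
Oliver ∩ Keanu ∩ Luca: 12:30-13:00, 16:00-18:00.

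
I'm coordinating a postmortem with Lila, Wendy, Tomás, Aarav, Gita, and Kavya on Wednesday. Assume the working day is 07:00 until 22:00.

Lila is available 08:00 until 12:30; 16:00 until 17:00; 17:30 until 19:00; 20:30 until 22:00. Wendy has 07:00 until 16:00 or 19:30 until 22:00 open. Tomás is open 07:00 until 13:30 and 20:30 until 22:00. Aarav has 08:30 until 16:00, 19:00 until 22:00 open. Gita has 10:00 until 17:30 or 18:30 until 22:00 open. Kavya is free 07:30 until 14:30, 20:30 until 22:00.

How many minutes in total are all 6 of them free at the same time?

240

Lila ∩ Wendy: 08:00-12:30, 20:30-22:00.
Lila ∩ Wendy ∩ Tomás: 08:00-12:30, 20:30-22:00.
Lila ∩ Wendy ∩ Tomás ∩ Aarav: 08:30-12:30, 20:30-22:00.
Lila ∩ Wendy ∩ Tomás ∩ Aarav ∩ Gita: 10:00-12:30, 20:30-22:00.
Lila ∩ Wendy ∩ Tomás ∩ Aarav ∩ Gita ∩ Kavya: 10:00-12:30, 20:30-22:00.
Summing the common windows: 150 + 90 = 240 minutes.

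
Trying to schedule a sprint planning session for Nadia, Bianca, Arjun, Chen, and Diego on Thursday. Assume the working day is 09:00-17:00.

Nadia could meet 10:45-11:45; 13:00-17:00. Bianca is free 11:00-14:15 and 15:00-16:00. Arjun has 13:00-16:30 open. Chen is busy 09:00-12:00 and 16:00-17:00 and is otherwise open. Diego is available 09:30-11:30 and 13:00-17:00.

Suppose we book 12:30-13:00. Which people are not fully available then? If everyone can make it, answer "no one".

Arjun, Diego, Nadia

Nadia free: 10:45-11:45, 13:00-17:00.
Bianca free: 11:00-14:15, 15:00-16:00.
Arjun free: 13:00-16:30.
Chen free: 12:00-16:00 (invert busy blocks within the working day).
Diego free: 09:30-11:30, 13:00-17:00.
Nadia: not fully free for 12:30-13:00. Bianca: free for 12:30-13:00. Arjun: not fully free for 12:30-13:00. Chen: free for 12:30-13:00. Diego: not fully free for 12:30-13:00.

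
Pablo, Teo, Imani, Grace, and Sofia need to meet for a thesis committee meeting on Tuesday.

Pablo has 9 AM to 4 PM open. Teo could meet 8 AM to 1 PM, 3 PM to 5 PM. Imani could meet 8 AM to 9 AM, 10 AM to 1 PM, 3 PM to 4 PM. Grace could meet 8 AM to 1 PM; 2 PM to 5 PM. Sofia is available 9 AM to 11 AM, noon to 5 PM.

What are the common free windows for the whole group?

10:00-11:00, 12:00-13:00, 15:00-16:00

Pablo ∩ Teo: 09:00-13:00, 15:00-16:00.
Pablo ∩ Teo ∩ Imani: 10:00-13:00, 15:00-16:00.
Pablo ∩ Teo ∩ Imani ∩ Grace: 10:00-13:00, 15:00-16:00.
Pablo ∩ Teo ∩ Imani ∩ Grace ∩ Sofia: 10:00-11:00, 12:00-13:00, 15:00-16:00.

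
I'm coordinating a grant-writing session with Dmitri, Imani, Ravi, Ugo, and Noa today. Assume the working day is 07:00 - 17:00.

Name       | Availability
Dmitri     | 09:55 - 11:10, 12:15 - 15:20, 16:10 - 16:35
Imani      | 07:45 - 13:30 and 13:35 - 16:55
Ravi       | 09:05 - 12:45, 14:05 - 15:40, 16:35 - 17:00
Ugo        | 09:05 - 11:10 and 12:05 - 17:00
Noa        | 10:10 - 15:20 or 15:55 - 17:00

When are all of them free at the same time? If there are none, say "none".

10:10-11:10, 12:15-12:45, 14:05-15:20

Dmitri ∩ Imani: 09:55-11:10, 12:15-13:30, 13:35-15:20, 16:10-16:35.
Dmitri ∩ Imani ∩ Ravi: 09:55-11:10, 12:15-12:45, 14:05-15:20.
Dmitri ∩ Imani ∩ Ravi ∩ Ugo: 09:55-11:10, 12:15-12:45, 14:05-15:20.
Dmitri ∩ Imani ∩ Ravi ∩ Ugo ∩ Noa: 10:10-11:10, 12:15-12:45, 14:05-15:20.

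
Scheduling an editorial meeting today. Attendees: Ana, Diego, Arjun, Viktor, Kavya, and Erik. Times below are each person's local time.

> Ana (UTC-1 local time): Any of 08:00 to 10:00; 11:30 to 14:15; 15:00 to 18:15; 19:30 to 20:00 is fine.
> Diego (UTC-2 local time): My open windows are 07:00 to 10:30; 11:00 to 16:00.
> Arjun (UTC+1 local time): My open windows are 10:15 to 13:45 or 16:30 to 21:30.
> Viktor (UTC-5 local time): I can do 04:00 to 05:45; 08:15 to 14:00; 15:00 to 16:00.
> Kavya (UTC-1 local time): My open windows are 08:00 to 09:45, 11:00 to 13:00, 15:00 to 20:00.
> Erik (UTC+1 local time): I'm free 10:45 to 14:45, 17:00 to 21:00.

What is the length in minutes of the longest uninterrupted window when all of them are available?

120

Ana in UTC: 09:00-11:00, 12:30-15:15, 16:00-19:15, 20:30-21:00 (add 1h to convert from UTC-1).
Diego in UTC: 09:00-12:30, 13:00-18:00 (add 2h to convert from UTC-2).
Arjun in UTC: 09:15-12:45, 15:30-20:30 (subtract 1h to convert from UTC+1).
Viktor in UTC: 09:00-10:45, 13:15-19:00, 20:00-21:00 (add 5h to convert from UTC-5).
Kavya in UTC: 09:00-10:45, 12:00-14:00, 16:00-21:00 (add 1h to convert from UTC-1).
Erik in UTC: 09:45-13:45, 16:00-20:00 (subtract 1h to convert from UTC+1).
Ana ∩ Diego: 09:00-11:00, 13:00-15:15, 16:00-18:00.
Ana ∩ Diego ∩ Arjun: 09:15-11:00, 16:00-18:00.
Ana ∩ Diego ∩ Arjun ∩ Viktor: 09:15-10:45, 16:00-18:00.
Ana ∩ Diego ∩ Arjun ∩ Viktor ∩ Kavya: 09:15-10:45, 16:00-18:00.
Ana ∩ Diego ∩ Arjun ∩ Viktor ∩ Kavya ∩ Erik: 09:45-10:45, 16:00-18:00.
The longest is 16:00-18:00 at 120 minutes.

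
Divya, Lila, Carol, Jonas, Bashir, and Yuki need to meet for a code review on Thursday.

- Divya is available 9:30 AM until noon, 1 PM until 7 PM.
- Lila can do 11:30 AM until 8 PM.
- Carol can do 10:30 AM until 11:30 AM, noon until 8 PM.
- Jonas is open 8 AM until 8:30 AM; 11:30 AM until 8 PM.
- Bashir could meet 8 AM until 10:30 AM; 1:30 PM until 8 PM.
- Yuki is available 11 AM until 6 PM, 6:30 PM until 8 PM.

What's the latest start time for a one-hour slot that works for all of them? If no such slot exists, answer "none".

Divya ∩ Lila: 11:30-12:00, 13:00-19:00.
Divya ∩ Lila ∩ Carol: 13:00-19:00.
Divya ∩ Lila ∩ Carol ∩ Jonas: 13:00-19:00.
Divya ∩ Lila ∩ Carol ∩ Jonas ∩ Bashir: 13:30-19:00.
Divya ∩ Lila ∩ Carol ∩ Jonas ∩ Bashir ∩ Yuki: 13:30-18:00, 18:30-19:00.
The last common window of at least 60 minutes is 13:30-18:00; a 60-minute meeting can start as late as 17:00 and still end by 18:00.

17:00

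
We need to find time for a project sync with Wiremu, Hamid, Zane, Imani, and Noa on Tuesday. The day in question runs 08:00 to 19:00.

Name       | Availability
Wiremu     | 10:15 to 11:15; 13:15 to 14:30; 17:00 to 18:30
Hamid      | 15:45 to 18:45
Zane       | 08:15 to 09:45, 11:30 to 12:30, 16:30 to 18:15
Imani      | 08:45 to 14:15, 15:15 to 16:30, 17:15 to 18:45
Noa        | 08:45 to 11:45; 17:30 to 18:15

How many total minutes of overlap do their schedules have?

Wiremu ∩ Hamid: 17:00-18:30.
Wiremu ∩ Hamid ∩ Zane: 17:00-18:15.
Wiremu ∩ Hamid ∩ Zane ∩ Imani: 17:15-18:15.
Wiremu ∩ Hamid ∩ Zane ∩ Imani ∩ Noa: 17:30-18:15.
That's a single block of 45 minutes.

45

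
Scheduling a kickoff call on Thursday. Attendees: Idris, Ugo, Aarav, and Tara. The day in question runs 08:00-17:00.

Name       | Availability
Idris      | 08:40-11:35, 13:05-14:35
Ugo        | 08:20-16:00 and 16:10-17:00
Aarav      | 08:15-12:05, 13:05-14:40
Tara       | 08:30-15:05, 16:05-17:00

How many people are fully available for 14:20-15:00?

2

Ugo and Tara can make the full 14:20-15:00 slot — that's 2.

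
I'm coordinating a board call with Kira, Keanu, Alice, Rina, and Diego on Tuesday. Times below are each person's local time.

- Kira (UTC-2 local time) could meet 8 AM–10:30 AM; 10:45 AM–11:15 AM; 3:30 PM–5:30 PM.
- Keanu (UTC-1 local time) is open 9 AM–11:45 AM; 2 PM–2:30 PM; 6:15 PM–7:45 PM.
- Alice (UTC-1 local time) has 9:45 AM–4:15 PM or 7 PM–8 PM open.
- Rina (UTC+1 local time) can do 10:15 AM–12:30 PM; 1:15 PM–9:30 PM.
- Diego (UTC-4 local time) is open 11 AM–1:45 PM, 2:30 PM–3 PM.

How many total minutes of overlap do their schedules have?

0

Kira in UTC: 10:00-12:30, 12:45-13:15, 17:30-19:30 (add 2h to convert from UTC-2).
Keanu in UTC: 10:00-12:45, 15:00-15:30, 19:15-20:45 (add 1h to convert from UTC-1).
Alice in UTC: 10:45-17:15, 20:00-21:00 (add 1h to convert from UTC-1).
Rina in UTC: 09:15-11:30, 12:15-20:30 (subtract 1h to convert from UTC+1).
Diego in UTC: 15:00-17:45, 18:30-19:00 (add 4h to convert from UTC-4).
Kira ∩ Keanu: 10:00-12:30, 19:15-19:30.
Kira ∩ Keanu ∩ Alice: 10:45-12:30.
Kira ∩ Keanu ∩ Alice ∩ Rina: 10:45-11:30, 12:15-12:30.
Kira ∩ Keanu ∩ Alice ∩ Rina ∩ Diego: ∅.
There is no time when everyone is free.
There is no common window, so the total is 0 minutes.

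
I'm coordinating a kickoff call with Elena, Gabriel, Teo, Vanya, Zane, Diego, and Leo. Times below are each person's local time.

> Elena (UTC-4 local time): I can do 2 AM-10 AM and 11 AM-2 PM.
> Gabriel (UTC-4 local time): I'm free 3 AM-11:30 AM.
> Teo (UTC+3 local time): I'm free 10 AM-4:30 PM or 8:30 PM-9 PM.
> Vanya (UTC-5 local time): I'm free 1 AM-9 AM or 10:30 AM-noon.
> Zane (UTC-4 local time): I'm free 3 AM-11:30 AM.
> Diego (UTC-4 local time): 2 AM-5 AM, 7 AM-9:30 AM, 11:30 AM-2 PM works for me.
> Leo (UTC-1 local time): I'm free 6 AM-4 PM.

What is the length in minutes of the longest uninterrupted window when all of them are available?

Elena in UTC: 06:00-14:00, 15:00-18:00 (add 4h to convert from UTC-4).
Gabriel in UTC: 07:00-15:30 (add 4h to convert from UTC-4).
Teo in UTC: 07:00-13:30, 17:30-18:00 (subtract 3h to convert from UTC+3).
Vanya in UTC: 06:00-14:00, 15:30-17:00 (add 5h to convert from UTC-5).
Zane in UTC: 07:00-15:30 (add 4h to convert from UTC-4).
Diego in UTC: 06:00-09:00, 11:00-13:30, 15:30-18:00 (add 4h to convert from UTC-4).
Leo in UTC: 07:00-17:00 (add 1h to convert from UTC-1).
Elena ∩ Gabriel: 07:00-14:00, 15:00-15:30.
Elena ∩ Gabriel ∩ Teo: 07:00-13:30.
Elena ∩ Gabriel ∩ Teo ∩ Vanya: 07:00-13:30.
Elena ∩ Gabriel ∩ Teo ∩ Vanya ∩ Zane: 07:00-13:30.
Elena ∩ Gabriel ∩ Teo ∩ Vanya ∩ Zane ∩ Diego: 07:00-09:00, 11:00-13:30.
Elena ∩ Gabriel ∩ Teo ∩ Vanya ∩ Zane ∩ Diego ∩ Leo: 07:00-09:00, 11:00-13:30.
The longest is 11:00-13:30 at 150 minutes.

150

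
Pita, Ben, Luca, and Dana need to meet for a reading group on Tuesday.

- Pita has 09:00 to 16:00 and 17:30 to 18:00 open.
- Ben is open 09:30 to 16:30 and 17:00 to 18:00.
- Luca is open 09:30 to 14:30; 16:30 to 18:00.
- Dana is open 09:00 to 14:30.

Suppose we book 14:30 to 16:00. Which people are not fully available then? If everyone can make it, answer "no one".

Pita: free for 14:30-16:00. Ben: free for 14:30-16:00. Luca: not fully free for 14:30-16:00. Dana: not fully free for 14:30-16:00.

Dana, Luca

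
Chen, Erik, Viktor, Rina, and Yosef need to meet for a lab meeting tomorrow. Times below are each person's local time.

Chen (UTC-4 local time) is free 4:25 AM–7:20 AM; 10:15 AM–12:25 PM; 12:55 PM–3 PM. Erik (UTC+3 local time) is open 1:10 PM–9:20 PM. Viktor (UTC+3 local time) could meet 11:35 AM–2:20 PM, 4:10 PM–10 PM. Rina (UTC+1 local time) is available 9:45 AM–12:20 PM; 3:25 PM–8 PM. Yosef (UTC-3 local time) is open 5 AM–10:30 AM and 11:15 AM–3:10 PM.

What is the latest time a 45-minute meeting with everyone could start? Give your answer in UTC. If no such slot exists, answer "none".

Chen in UTC: 08:25-11:20, 14:15-16:25, 16:55-19:00 (add 4h to convert from UTC-4).
Erik in UTC: 10:10-18:20 (subtract 3h to convert from UTC+3).
Viktor in UTC: 08:35-11:20, 13:10-19:00 (subtract 3h to convert from UTC+3).
Rina in UTC: 08:45-11:20, 14:25-19:00 (subtract 1h to convert from UTC+1).
Yosef in UTC: 08:00-13:30, 14:15-18:10 (add 3h to convert from UTC-3).
Chen ∩ Erik: 10:10-11:20, 14:15-16:25, 16:55-18:20.
Chen ∩ Erik ∩ Viktor: 10:10-11:20, 14:15-16:25, 16:55-18:20.
Chen ∩ Erik ∩ Viktor ∩ Rina: 10:10-11:20, 14:25-16:25, 16:55-18:20.
Chen ∩ Erik ∩ Viktor ∩ Rina ∩ Yosef: 10:10-11:20, 14:25-16:25, 16:55-18:10.
The last common window of at least 45 minutes is 16:55-18:10; a 45-minute meeting can start as late as 17:25 and still end by 18:10.

17:25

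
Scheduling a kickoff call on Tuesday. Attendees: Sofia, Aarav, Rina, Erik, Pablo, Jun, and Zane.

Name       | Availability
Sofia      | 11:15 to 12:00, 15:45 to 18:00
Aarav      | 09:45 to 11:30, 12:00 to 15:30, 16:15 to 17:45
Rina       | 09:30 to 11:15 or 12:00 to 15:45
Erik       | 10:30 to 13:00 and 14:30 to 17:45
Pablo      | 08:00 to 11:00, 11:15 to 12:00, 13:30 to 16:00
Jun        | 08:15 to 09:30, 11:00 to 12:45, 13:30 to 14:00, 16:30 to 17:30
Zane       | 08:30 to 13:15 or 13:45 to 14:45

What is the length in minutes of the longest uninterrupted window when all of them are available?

Sofia ∩ Aarav: 11:15-11:30, 16:15-17:45.
Sofia ∩ Aarav ∩ Rina: ∅.
Sofia ∩ Aarav ∩ Rina ∩ Erik: ∅.
Sofia ∩ Aarav ∩ Rina ∩ Erik ∩ Pablo: ∅.
Sofia ∩ Aarav ∩ Rina ∩ Erik ∩ Pablo ∩ Jun: ∅.
Sofia ∩ Aarav ∩ Rina ∩ Erik ∩ Pablo ∩ Jun ∩ Zane: ∅.
There is no time when everyone is free.
No common window exists, so the longest block is 0 minutes.

0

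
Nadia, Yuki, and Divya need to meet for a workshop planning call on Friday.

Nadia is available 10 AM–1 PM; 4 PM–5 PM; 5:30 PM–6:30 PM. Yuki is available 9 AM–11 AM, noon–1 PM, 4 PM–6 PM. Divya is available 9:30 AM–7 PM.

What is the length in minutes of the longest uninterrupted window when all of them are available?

Nadia ∩ Yuki: 10:00-11:00, 12:00-13:00, 16:00-17:00, 17:30-18:00.
Nadia ∩ Yuki ∩ Divya: 10:00-11:00, 12:00-13:00, 16:00-17:00, 17:30-18:00.
The longest is 10:00-11:00 at 60 minutes.

60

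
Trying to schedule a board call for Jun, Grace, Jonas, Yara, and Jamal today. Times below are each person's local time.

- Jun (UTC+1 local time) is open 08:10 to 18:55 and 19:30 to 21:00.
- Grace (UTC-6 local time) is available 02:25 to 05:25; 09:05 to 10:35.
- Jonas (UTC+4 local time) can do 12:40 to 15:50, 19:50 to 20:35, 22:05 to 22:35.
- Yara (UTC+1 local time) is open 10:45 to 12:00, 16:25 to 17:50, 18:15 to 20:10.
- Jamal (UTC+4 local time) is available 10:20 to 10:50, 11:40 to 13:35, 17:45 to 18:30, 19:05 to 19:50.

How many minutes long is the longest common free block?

Jun in UTC: 07:10-17:55, 18:30-20:00 (subtract 1h to convert from UTC+1).
Grace in UTC: 08:25-11:25, 15:05-16:35 (add 6h to convert from UTC-6).
Jonas in UTC: 08:40-11:50, 15:50-16:35, 18:05-18:35 (subtract 4h to convert from UTC+4).
Yara in UTC: 09:45-11:00, 15:25-16:50, 17:15-19:10 (subtract 1h to convert from UTC+1).
Jamal in UTC: 06:20-06:50, 07:40-09:35, 13:45-14:30, 15:05-15:50 (subtract 4h to convert from UTC+4).
Jun ∩ Grace: 08:25-11:25, 15:05-16:35.
Jun ∩ Grace ∩ Jonas: 08:40-11:25, 15:50-16:35.
Jun ∩ Grace ∩ Jonas ∩ Yara: 09:45-11:00, 15:50-16:35.
Jun ∩ Grace ∩ Jonas ∩ Yara ∩ Jamal: ∅.
There is no time when everyone is free.
No common window exists, so the longest block is 0 minutes.

0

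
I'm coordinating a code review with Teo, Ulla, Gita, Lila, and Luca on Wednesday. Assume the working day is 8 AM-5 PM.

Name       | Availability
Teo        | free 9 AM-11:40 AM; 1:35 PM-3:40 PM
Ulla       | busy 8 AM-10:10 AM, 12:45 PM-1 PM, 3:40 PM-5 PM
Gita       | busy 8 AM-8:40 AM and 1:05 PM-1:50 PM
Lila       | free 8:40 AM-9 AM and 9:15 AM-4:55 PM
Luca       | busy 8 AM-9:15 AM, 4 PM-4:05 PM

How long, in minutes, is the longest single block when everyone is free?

110

Teo free: 09:00-11:40, 13:35-15:40.
Ulla free: 10:10-12:45, 13:00-15:40 (invert busy blocks within the working day).
Gita free: 08:40-13:05, 13:50-17:00 (invert busy blocks within the working day).
Lila free: 08:40-09:00, 09:15-16:55.
Luca free: 09:15-16:00, 16:05-17:00 (invert busy blocks within the working day).
Teo ∩ Ulla: 10:10-11:40, 13:35-15:40.
Teo ∩ Ulla ∩ Gita: 10:10-11:40, 13:50-15:40.
Teo ∩ Ulla ∩ Gita ∩ Lila: 10:10-11:40, 13:50-15:40.
Teo ∩ Ulla ∩ Gita ∩ Lila ∩ Luca: 10:10-11:40, 13:50-15:40.
So the common availability across everyone is 10:10-11:40, 13:50-15:40.
The longest is 13:50-15:40 at 110 minutes.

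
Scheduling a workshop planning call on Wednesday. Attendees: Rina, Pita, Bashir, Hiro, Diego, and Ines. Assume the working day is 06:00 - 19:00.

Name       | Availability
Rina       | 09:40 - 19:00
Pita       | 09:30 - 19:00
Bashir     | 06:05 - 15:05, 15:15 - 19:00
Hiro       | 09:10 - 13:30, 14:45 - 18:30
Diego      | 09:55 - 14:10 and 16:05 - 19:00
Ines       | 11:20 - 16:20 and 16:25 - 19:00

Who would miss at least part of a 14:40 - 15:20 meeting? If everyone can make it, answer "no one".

Bashir, Diego, Hiro

Rina: free for 14:40-15:20. Pita: free for 14:40-15:20. Bashir: not fully free for 14:40-15:20. Hiro: not fully free for 14:40-15:20. Diego: not fully free for 14:40-15:20. Ines: free for 14:40-15:20.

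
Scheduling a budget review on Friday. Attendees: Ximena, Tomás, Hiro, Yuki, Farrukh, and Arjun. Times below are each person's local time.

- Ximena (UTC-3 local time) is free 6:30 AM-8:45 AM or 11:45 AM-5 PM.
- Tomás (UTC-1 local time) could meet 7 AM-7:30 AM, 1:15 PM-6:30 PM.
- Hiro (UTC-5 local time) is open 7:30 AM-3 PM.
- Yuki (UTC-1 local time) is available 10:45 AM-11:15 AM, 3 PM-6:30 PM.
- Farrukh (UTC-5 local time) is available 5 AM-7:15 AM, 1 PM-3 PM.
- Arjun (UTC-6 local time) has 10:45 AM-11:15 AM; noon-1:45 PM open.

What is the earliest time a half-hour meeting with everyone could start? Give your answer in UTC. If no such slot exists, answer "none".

18:00

Ximena in UTC: 09:30-11:45, 14:45-20:00 (add 3h to convert from UTC-3).
Tomás in UTC: 08:00-08:30, 14:15-19:30 (add 1h to convert from UTC-1).
Hiro in UTC: 12:30-20:00 (add 5h to convert from UTC-5).
Yuki in UTC: 11:45-12:15, 16:00-19:30 (add 1h to convert from UTC-1).
Farrukh in UTC: 10:00-12:15, 18:00-20:00 (add 5h to convert from UTC-5).
Arjun in UTC: 16:45-17:15, 18:00-19:45 (add 6h to convert from UTC-6).
Ximena ∩ Tomás: 14:45-19:30.
Ximena ∩ Tomás ∩ Hiro: 14:45-19:30.
Ximena ∩ Tomás ∩ Hiro ∩ Yuki: 16:00-19:30.
Ximena ∩ Tomás ∩ Hiro ∩ Yuki ∩ Farrukh: 18:00-19:30.
Ximena ∩ Tomás ∩ Hiro ∩ Yuki ∩ Farrukh ∩ Arjun: 18:00-19:30.
The first common window of at least 30 minutes is 18:00-19:30, so the earliest start is 18:00.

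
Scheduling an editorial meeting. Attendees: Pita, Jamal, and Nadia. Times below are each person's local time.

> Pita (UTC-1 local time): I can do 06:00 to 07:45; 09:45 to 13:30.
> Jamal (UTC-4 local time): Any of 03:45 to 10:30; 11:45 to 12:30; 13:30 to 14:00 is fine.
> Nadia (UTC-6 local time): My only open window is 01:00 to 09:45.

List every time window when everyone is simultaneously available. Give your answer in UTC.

07:45-08:45, 10:45-14:30

Pita in UTC: 07:00-08:45, 10:45-14:30 (add 1h to convert from UTC-1).
Jamal in UTC: 07:45-14:30, 15:45-16:30, 17:30-18:00 (add 4h to convert from UTC-4).
Nadia in UTC: 07:00-15:45 (add 6h to convert from UTC-6).
Pita ∩ Jamal: 07:45-08:45, 10:45-14:30.
Pita ∩ Jamal ∩ Nadia: 07:45-08:45, 10:45-14:30.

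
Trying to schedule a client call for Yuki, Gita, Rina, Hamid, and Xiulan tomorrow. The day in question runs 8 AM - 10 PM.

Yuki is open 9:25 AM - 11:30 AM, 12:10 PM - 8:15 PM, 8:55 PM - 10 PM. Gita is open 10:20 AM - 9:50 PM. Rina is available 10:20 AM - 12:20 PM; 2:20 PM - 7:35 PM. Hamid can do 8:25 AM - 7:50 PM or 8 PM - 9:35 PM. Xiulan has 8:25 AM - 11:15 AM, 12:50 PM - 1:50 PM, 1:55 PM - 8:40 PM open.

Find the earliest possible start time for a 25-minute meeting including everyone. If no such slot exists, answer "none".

Yuki ∩ Gita: 10:20-11:30, 12:10-20:15, 20:55-21:50.
Yuki ∩ Gita ∩ Rina: 10:20-11:30, 12:10-12:20, 14:20-19:35.
Yuki ∩ Gita ∩ Rina ∩ Hamid: 10:20-11:30, 12:10-12:20, 14:20-19:35.
Yuki ∩ Gita ∩ Rina ∩ Hamid ∩ Xiulan: 10:20-11:15, 14:20-19:35.
The first common window of at least 25 minutes is 10:20-11:15, so the earliest start is 10:20.

10:20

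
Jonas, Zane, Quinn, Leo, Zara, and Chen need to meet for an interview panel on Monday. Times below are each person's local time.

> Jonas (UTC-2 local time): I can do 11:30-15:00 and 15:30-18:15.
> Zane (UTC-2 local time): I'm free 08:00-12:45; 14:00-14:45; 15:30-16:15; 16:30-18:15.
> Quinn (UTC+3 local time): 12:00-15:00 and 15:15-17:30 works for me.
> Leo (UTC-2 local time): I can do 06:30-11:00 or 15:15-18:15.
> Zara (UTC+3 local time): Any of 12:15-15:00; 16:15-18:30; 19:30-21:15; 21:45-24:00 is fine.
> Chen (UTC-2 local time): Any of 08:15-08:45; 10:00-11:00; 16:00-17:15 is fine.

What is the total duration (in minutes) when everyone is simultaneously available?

0

Jonas in UTC: 13:30-17:00, 17:30-20:15 (add 2h to convert from UTC-2).
Zane in UTC: 10:00-14:45, 16:00-16:45, 17:30-18:15, 18:30-20:15 (add 2h to convert from UTC-2).
Quinn in UTC: 09:00-12:00, 12:15-14:30 (subtract 3h to convert from UTC+3).
Leo in UTC: 08:30-13:00, 17:15-20:15 (add 2h to convert from UTC-2).
Zara in UTC: 09:15-12:00, 13:15-15:30, 16:30-18:15, 18:45-21:00 (subtract 3h to convert from UTC+3).
Chen in UTC: 10:15-10:45, 12:00-13:00, 18:00-19:15 (add 2h to convert from UTC-2).
Jonas ∩ Zane: 13:30-14:45, 16:00-16:45, 17:30-18:15, 18:30-20:15.
Jonas ∩ Zane ∩ Quinn: 13:30-14:30.
Jonas ∩ Zane ∩ Quinn ∩ Leo: ∅.
Jonas ∩ Zane ∩ Quinn ∩ Leo ∩ Zara: ∅.
Jonas ∩ Zane ∩ Quinn ∩ Leo ∩ Zara ∩ Chen: ∅.
There is no time when everyone is free.
There is no common window, so the total is 0 minutes.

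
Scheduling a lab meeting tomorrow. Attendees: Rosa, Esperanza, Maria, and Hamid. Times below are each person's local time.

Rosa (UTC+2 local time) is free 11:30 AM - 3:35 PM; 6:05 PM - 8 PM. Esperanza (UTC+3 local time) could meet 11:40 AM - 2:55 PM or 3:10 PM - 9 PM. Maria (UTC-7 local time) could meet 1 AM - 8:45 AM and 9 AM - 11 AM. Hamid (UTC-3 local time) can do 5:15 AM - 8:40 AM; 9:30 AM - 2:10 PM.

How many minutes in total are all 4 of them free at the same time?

260

Rosa in UTC: 09:30-13:35, 16:05-18:00 (subtract 2h to convert from UTC+2).
Esperanza in UTC: 08:40-11:55, 12:10-18:00 (subtract 3h to convert from UTC+3).
Maria in UTC: 08:00-15:45, 16:00-18:00 (add 7h to convert from UTC-7).
Hamid in UTC: 08:15-11:40, 12:30-17:10 (add 3h to convert from UTC-3).
Rosa ∩ Esperanza: 09:30-11:55, 12:10-13:35, 16:05-18:00.
Rosa ∩ Esperanza ∩ Maria: 09:30-11:55, 12:10-13:35, 16:05-18:00.
Rosa ∩ Esperanza ∩ Maria ∩ Hamid: 09:30-11:40, 12:30-13:35, 16:05-17:10.
So the common availability across everyone is 09:30-11:40, 12:30-13:35, 16:05-17:10.
Summing the common windows: 130 + 65 + 65 = 260 minutes.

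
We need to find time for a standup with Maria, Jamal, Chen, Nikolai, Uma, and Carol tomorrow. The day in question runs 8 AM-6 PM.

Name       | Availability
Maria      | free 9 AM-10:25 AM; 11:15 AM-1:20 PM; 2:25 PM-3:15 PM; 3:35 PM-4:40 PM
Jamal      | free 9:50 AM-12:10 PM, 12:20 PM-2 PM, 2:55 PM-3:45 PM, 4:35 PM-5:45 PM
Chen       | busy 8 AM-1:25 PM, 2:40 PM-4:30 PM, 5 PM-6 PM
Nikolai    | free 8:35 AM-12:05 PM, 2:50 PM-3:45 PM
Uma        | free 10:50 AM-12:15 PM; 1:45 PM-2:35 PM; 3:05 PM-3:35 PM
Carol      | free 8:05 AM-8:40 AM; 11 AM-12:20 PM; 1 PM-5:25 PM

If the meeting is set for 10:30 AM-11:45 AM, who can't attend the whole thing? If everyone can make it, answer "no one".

Carol, Chen, Maria, Uma

Maria free: 09:00-10:25, 11:15-13:20, 14:25-15:15, 15:35-16:40.
Jamal free: 09:50-12:10, 12:20-14:00, 14:55-15:45, 16:35-17:45.
Chen free: 13:25-14:40, 16:30-17:00 (invert busy blocks within the working day).
Nikolai free: 08:35-12:05, 14:50-15:45.
Uma free: 10:50-12:15, 13:45-14:35, 15:05-15:35.
Carol free: 08:05-08:40, 11:00-12:20, 13:00-17:25.
Maria: not fully free for 10:30-11:45. Jamal: free for 10:30-11:45. Chen: not fully free for 10:30-11:45. Nikolai: free for 10:30-11:45. Uma: not fully free for 10:30-11:45. Carol: not fully free for 10:30-11:45.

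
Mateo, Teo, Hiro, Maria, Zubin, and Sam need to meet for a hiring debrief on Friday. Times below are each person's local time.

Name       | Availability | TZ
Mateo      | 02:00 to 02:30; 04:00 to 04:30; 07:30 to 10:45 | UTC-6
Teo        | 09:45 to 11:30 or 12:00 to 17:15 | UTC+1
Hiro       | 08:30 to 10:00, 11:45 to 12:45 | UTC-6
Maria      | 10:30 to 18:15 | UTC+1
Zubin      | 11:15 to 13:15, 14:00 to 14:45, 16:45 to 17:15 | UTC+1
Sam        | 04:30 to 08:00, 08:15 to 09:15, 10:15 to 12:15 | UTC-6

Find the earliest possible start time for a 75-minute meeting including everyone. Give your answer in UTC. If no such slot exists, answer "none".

Mateo in UTC: 08:00-08:30, 10:00-10:30, 13:30-16:45 (add 6h to convert from UTC-6).
Teo in UTC: 08:45-10:30, 11:00-16:15 (subtract 1h to convert from UTC+1).
Hiro in UTC: 14:30-16:00, 17:45-18:45 (add 6h to convert from UTC-6).
Maria in UTC: 09:30-17:15 (subtract 1h to convert from UTC+1).
Zubin in UTC: 10:15-12:15, 13:00-13:45, 15:45-16:15 (subtract 1h to convert from UTC+1).
Sam in UTC: 10:30-14:00, 14:15-15:15, 16:15-18:15 (add 6h to convert from UTC-6).
Mateo ∩ Teo: 10:00-10:30, 13:30-16:15.
Mateo ∩ Teo ∩ Hiro: 14:30-16:00.
Mateo ∩ Teo ∩ Hiro ∩ Maria: 14:30-16:00.
Mateo ∩ Teo ∩ Hiro ∩ Maria ∩ Zubin: 15:45-16:00.
Mateo ∩ Teo ∩ Hiro ∩ Maria ∩ Zubin ∩ Sam: ∅.
There is no time when everyone is free.
No common window is at least 75 minutes long.

none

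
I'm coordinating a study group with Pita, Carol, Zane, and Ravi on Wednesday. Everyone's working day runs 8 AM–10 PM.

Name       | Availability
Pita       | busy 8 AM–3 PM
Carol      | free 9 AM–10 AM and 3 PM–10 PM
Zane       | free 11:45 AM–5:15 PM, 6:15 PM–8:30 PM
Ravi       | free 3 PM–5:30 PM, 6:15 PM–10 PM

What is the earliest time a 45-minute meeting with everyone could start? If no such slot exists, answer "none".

Pita free: 15:00-22:00 (invert busy blocks within the working day).
Carol free: 09:00-10:00, 15:00-22:00.
Zane free: 11:45-17:15, 18:15-20:30.
Ravi free: 15:00-17:30, 18:15-22:00.
Pita ∩ Carol: 15:00-22:00.
Pita ∩ Carol ∩ Zane: 15:00-17:15, 18:15-20:30.
Pita ∩ Carol ∩ Zane ∩ Ravi: 15:00-17:15, 18:15-20:30.
The first common window of at least 45 minutes is 15:00-17:15, so the earliest start is 15:00.

15:00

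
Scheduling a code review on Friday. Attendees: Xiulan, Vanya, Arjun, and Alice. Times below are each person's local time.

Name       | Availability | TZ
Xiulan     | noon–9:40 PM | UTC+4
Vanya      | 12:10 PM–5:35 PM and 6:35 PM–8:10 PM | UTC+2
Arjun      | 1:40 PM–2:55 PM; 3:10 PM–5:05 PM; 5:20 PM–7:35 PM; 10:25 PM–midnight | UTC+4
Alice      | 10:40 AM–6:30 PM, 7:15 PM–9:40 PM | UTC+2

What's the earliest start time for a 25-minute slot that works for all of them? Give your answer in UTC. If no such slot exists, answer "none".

10:10

Xiulan in UTC: 08:00-17:40 (subtract 4h to convert from UTC+4).
Vanya in UTC: 10:10-15:35, 16:35-18:10 (subtract 2h to convert from UTC+2).
Arjun in UTC: 09:40-10:55, 11:10-13:05, 13:20-15:35, 18:25-20:00 (subtract 4h to convert from UTC+4).
Alice in UTC: 08:40-16:30, 17:15-19:40 (subtract 2h to convert from UTC+2).
Xiulan ∩ Vanya: 10:10-15:35, 16:35-17:40.
Xiulan ∩ Vanya ∩ Arjun: 10:10-10:55, 11:10-13:05, 13:20-15:35.
Xiulan ∩ Vanya ∩ Arjun ∩ Alice: 10:10-10:55, 11:10-13:05, 13:20-15:35.
The first common window of at least 25 minutes is 10:10-10:55, so the earliest start is 10:10.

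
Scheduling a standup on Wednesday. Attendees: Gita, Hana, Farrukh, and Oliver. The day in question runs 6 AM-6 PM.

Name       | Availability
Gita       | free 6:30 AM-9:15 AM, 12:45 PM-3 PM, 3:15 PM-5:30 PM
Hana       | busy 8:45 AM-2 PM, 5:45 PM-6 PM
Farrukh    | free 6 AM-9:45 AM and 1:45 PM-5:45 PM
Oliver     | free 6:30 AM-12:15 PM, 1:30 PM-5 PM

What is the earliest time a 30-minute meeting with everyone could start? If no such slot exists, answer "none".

06:30

Gita free: 06:30-09:15, 12:45-15:00, 15:15-17:30.
Hana free: 06:00-08:45, 14:00-17:45 (invert busy blocks within the working day).
Farrukh free: 06:00-09:45, 13:45-17:45.
Oliver free: 06:30-12:15, 13:30-17:00.
Gita ∩ Hana: 06:30-08:45, 14:00-15:00, 15:15-17:30.
Gita ∩ Hana ∩ Farrukh: 06:30-08:45, 14:00-15:00, 15:15-17:30.
Gita ∩ Hana ∩ Farrukh ∩ Oliver: 06:30-08:45, 14:00-15:00, 15:15-17:00.
So the common availability across everyone is 06:30-08:45, 14:00-15:00, 15:15-17:00.
The first common window of at least 30 minutes is 06:30-08:45, so the earliest start is 06:30.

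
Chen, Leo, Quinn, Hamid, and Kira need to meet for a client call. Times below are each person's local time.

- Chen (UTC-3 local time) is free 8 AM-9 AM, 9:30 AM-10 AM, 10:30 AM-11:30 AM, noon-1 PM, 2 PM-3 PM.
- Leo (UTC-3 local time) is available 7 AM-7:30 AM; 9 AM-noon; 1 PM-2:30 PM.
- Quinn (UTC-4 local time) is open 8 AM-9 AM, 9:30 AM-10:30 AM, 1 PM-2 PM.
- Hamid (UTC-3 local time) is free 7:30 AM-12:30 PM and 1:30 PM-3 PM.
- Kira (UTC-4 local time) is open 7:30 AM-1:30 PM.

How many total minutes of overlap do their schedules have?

120

Chen in UTC: 11:00-12:00, 12:30-13:00, 13:30-14:30, 15:00-16:00, 17:00-18:00 (add 3h to convert from UTC-3).
Leo in UTC: 10:00-10:30, 12:00-15:00, 16:00-17:30 (add 3h to convert from UTC-3).
Quinn in UTC: 12:00-13:00, 13:30-14:30, 17:00-18:00 (add 4h to convert from UTC-4).
Hamid in UTC: 10:30-15:30, 16:30-18:00 (add 3h to convert from UTC-3).
Kira in UTC: 11:30-17:30 (add 4h to convert from UTC-4).
Chen ∩ Leo: 12:30-13:00, 13:30-14:30, 17:00-17:30.
Chen ∩ Leo ∩ Quinn: 12:30-13:00, 13:30-14:30, 17:00-17:30.
Chen ∩ Leo ∩ Quinn ∩ Hamid: 12:30-13:00, 13:30-14:30, 17:00-17:30.
Chen ∩ Leo ∩ Quinn ∩ Hamid ∩ Kira: 12:30-13:00, 13:30-14:30, 17:00-17:30.
Those are the intersection windows.
Summing the common windows: 30 + 60 + 30 = 120 minutes.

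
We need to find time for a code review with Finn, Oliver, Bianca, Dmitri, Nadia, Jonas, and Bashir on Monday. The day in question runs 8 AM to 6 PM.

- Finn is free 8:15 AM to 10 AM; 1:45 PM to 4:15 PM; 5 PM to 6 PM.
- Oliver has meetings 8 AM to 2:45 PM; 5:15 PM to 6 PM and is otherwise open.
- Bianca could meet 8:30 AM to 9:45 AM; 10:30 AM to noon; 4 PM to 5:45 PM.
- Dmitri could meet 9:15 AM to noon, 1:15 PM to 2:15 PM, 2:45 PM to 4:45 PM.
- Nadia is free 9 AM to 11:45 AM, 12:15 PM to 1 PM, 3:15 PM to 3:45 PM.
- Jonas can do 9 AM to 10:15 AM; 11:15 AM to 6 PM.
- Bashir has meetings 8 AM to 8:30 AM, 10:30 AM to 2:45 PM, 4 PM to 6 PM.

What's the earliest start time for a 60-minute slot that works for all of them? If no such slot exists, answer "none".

none

Finn free: 08:15-10:00, 13:45-16:15, 17:00-18:00.
Oliver free: 14:45-17:15 (invert busy blocks within the working day).
Bianca free: 08:30-09:45, 10:30-12:00, 16:00-17:45.
Dmitri free: 09:15-12:00, 13:15-14:15, 14:45-16:45.
Nadia free: 09:00-11:45, 12:15-13:00, 15:15-15:45.
Jonas free: 09:00-10:15, 11:15-18:00.
Bashir free: 08:30-10:30, 14:45-16:00 (invert busy blocks within the working day).
Finn ∩ Oliver: 14:45-16:15, 17:00-17:15.
Finn ∩ Oliver ∩ Bianca: 16:00-16:15, 17:00-17:15.
Finn ∩ Oliver ∩ Bianca ∩ Dmitri: 16:00-16:15.
Finn ∩ Oliver ∩ Bianca ∩ Dmitri ∩ Nadia: ∅.
Finn ∩ Oliver ∩ Bianca ∩ Dmitri ∩ Nadia ∩ Jonas: ∅.
Finn ∩ Oliver ∩ Bianca ∩ Dmitri ∩ Nadia ∩ Jonas ∩ Bashir: ∅.
There is no time when everyone is free.
No common window is at least 60 minutes long.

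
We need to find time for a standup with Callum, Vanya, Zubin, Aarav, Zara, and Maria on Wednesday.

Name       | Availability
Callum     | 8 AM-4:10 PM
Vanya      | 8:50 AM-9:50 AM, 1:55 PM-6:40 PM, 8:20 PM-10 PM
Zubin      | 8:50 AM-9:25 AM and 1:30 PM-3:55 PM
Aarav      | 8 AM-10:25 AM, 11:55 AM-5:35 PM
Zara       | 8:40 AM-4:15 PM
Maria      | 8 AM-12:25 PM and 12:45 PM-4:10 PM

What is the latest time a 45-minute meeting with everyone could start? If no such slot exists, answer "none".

Callum ∩ Vanya: 08:50-09:50, 13:55-16:10.
Callum ∩ Vanya ∩ Zubin: 08:50-09:25, 13:55-15:55.
Callum ∩ Vanya ∩ Zubin ∩ Aarav: 08:50-09:25, 13:55-15:55.
Callum ∩ Vanya ∩ Zubin ∩ Aarav ∩ Zara: 08:50-09:25, 13:55-15:55.
Callum ∩ Vanya ∩ Zubin ∩ Aarav ∩ Zara ∩ Maria: 08:50-09:25, 13:55-15:55.
The last common window of at least 45 minutes is 13:55-15:55; a 45-minute meeting can start as late as 15:10 and still end by 15:55.

15:10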